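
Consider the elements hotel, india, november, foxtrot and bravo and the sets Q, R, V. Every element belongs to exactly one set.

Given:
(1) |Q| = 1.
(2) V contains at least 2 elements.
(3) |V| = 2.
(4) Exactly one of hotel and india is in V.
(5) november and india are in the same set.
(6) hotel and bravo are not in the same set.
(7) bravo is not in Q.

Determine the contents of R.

R = {bravo, foxtrot}

From (7): bravo ∉ Q.
Suppose hotel ∈ R: no assignment then satisfies all the clues, so hotel ∉ R.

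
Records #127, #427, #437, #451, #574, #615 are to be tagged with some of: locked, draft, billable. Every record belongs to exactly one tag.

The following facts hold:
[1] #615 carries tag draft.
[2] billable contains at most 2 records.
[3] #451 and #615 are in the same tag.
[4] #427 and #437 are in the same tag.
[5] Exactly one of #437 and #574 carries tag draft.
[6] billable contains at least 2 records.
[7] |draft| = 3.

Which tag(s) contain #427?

#427: billable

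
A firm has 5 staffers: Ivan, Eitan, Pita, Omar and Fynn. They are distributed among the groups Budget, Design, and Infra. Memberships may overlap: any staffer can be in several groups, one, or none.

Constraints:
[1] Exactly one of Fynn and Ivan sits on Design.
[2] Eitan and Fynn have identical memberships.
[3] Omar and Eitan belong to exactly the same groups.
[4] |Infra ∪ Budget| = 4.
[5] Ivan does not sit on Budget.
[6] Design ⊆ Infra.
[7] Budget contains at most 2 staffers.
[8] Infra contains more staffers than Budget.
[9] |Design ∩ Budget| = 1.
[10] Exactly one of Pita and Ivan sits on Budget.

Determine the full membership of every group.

Budget = {Pita}; Design = {Eitan, Fynn, Omar, Pita}; Infra = {Eitan, Fynn, Omar, Pita}

From (5): Ivan ∉ Budget.
(10) (exactly one): Pita ∈ Budget.
Suppose Ivan ∈ Design: no assignment then satisfies all the clues, so Ivan ∉ Design.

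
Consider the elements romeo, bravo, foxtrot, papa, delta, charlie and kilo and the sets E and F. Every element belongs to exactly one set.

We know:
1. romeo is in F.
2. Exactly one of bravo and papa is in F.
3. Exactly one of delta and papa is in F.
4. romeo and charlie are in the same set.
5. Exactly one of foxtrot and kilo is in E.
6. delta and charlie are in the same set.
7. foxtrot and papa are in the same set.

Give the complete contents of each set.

From (1): romeo ∈ F.
(4): charlie matches romeo: charlie ∉ E.
(4): charlie matches romeo: charlie ∈ F.
(6): delta matches charlie: delta ∉ E.
(6): delta matches charlie: delta ∈ F.
(3) (exactly one): papa ∉ F.
(7): foxtrot matches papa: foxtrot ∉ F.
Only one set left: foxtrot ∈ E.
Only one set left: papa ∈ E.
(2) (exactly one): bravo ∈ F.
(5) (exactly one): kilo ∉ E.
Only one set left: kilo ∈ F.

E = {foxtrot, papa}; F = {bravo, charlie, delta, kilo, romeo}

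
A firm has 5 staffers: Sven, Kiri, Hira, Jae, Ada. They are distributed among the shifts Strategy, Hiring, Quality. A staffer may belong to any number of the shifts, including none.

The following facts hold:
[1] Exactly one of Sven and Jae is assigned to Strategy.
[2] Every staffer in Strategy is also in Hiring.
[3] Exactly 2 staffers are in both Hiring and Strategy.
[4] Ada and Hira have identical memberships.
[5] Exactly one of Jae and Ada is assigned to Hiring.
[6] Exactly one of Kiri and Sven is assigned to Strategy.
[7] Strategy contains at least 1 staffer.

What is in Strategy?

Strategy = {Jae, Kiri}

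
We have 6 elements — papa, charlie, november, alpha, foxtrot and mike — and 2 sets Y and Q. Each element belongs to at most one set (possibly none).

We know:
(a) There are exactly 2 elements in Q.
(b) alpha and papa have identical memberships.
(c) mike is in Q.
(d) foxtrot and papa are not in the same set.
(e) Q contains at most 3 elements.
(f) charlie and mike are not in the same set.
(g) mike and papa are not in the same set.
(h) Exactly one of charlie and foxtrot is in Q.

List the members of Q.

From (c): mike ∈ Q.
(f): charlie ∉ Q.
(g): papa ∉ Q.
(h) (exactly one): foxtrot ∈ Q.
(a): Q already has 2, so the rest are out.

Q = {foxtrot, mike}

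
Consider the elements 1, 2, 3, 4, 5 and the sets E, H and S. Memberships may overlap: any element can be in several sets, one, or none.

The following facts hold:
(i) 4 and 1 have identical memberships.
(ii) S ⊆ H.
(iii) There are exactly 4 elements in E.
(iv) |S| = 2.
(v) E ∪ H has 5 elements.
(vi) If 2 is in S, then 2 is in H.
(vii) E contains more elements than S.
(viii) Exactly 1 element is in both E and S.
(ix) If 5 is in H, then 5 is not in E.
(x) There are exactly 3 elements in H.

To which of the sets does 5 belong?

5: H, S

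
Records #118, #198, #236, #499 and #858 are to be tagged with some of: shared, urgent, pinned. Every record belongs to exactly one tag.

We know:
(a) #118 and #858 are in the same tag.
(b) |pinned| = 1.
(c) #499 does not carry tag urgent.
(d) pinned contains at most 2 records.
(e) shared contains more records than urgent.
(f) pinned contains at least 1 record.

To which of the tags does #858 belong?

#858: shared

From (c): #499 ∉ urgent.
Suppose #858 ∉ shared: no assignment then satisfies all the clues, so #858 ∈ shared.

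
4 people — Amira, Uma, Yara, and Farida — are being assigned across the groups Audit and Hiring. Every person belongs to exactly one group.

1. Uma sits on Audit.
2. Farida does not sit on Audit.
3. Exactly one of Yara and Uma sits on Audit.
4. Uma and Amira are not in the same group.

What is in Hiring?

From (1): Uma ∈ Audit.
From (2): Farida ∉ Audit.
(3) (exactly one): Yara ∉ Audit.
(4): Amira ∉ Audit.
Only one group left: Amira ∈ Hiring.
Only one group left: Yara ∈ Hiring.
Only one group left: Farida ∈ Hiring.

Hiring = {Amira, Farida, Yara}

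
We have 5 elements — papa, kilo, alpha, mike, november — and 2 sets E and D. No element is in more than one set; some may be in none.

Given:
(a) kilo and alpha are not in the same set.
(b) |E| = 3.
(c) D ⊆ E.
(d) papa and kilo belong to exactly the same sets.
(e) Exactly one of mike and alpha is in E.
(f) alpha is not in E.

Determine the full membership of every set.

E = {kilo, mike, papa}; D = {}

From (f): alpha ∉ E.
(c) contrapositive: alpha ∉ D.
(e) (exactly one): mike ∈ E.
Suppose papa ∉ E: no assignment then satisfies all the clues, so papa ∈ E.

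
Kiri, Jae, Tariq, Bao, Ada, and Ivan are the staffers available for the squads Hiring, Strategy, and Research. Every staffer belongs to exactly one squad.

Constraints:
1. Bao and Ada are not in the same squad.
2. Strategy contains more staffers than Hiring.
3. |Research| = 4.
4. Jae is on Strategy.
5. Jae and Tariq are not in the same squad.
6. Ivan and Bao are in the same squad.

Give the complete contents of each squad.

Hiring = {}; Strategy = {Ada, Jae}; Research = {Bao, Ivan, Kiri, Tariq}

From (4): Jae ∈ Strategy.
(5): Tariq ∉ Strategy.
Suppose Kiri ∈ Hiring: no assignment then satisfies all the clues, so Kiri ∉ Hiring.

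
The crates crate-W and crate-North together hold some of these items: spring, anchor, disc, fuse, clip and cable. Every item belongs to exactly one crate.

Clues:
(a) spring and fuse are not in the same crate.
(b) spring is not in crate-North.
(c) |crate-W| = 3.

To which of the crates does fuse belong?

From (b): spring ∉ crate-North.
Only one crate left: spring ∈ crate-W.
(a): fuse ∉ crate-W.
Only one crate left: fuse ∈ crate-North.

fuse: crate-North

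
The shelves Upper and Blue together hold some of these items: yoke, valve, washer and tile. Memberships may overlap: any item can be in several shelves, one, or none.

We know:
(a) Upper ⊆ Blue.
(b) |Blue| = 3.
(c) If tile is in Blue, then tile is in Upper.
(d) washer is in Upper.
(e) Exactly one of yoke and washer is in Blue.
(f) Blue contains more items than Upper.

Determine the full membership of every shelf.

Upper = {tile, washer}; Blue = {tile, valve, washer}

From (d): washer ∈ Upper.
(a) with washer ∈ Upper: washer ∈ Blue.
(e) (exactly one): yoke ∉ Blue.
(a) contrapositive: yoke ∉ Upper.
(b): only 3 candidates remain for Blue, so all are in.
(c): tile ∈ Upper.
Suppose valve ∈ Upper: no assignment then satisfies all the clues, so valve ∉ Upper.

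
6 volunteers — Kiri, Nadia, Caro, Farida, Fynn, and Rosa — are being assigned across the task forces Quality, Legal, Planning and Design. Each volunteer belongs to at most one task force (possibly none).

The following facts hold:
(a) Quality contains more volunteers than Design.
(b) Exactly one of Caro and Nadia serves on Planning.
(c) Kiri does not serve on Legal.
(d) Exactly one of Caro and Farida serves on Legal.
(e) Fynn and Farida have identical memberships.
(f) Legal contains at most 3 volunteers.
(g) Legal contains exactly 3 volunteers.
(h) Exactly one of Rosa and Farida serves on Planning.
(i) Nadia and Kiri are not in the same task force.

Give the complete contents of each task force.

Quality = {Kiri}; Legal = {Farida, Fynn, Nadia}; Planning = {Caro, Rosa}; Design = {}

From (c): Kiri ∉ Legal.
Suppose Kiri ∉ Quality: no assignment then satisfies all the clues, so Kiri ∈ Quality.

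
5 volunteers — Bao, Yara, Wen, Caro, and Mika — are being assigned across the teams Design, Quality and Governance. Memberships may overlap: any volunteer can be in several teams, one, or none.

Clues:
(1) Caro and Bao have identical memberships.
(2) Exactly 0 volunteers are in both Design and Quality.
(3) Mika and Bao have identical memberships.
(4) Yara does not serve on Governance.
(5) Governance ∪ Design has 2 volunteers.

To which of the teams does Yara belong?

Yara: Design

From (4): Yara ∉ Governance.
Suppose Yara ∉ Design: no assignment then satisfies all the clues, so Yara ∈ Design.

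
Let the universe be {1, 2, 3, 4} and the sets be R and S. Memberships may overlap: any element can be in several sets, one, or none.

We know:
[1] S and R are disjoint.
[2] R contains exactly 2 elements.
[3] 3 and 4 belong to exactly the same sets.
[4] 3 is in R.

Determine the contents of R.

From (4): 3 ∈ R.
(1) (disjoint): 3 ∉ S.
(3): 4 matches 3: 4 ∈ R.
(3): 4 matches 3: 4 ∉ S.
(2): R already has 2, so the rest are out.

R = {3, 4}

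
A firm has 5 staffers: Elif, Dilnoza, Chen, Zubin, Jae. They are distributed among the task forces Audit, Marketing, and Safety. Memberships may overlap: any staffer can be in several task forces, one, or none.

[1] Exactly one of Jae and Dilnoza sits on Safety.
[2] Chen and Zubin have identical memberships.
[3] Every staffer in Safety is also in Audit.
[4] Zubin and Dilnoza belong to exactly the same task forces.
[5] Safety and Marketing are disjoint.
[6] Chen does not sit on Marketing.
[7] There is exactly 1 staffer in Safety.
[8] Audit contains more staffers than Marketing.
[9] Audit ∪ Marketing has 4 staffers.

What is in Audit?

From (6): Chen ∉ Marketing.
(2): Zubin matches Chen: Zubin ∉ Marketing.
(4): Dilnoza matches Zubin: Dilnoza ∉ Marketing.
Suppose Elif ∈ Audit: no assignment then satisfies all the clues, so Elif ∉ Audit.

Audit = {Chen, Dilnoza, Jae, Zubin}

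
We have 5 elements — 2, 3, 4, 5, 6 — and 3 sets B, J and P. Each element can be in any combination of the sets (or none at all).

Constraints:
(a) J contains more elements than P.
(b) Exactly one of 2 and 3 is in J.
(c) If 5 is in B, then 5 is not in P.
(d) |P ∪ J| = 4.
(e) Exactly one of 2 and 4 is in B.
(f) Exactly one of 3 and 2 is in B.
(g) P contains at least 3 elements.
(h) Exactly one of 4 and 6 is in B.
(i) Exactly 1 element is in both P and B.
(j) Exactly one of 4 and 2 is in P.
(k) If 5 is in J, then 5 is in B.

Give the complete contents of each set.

B = {2, 5, 6}; J = {3, 4, 5, 6}; P = {3, 4, 6}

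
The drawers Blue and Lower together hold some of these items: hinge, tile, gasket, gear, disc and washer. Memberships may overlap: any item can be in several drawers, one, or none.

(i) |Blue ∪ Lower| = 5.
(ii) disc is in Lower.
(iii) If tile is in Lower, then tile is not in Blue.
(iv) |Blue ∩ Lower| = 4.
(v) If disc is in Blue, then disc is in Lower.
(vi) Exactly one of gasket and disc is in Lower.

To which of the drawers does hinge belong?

hinge: Blue, Lower

From (ii): disc ∈ Lower.
(vi) (exactly one): gasket ∉ Lower.
Suppose hinge ∉ Blue: no assignment then satisfies all the clues, so hinge ∈ Blue.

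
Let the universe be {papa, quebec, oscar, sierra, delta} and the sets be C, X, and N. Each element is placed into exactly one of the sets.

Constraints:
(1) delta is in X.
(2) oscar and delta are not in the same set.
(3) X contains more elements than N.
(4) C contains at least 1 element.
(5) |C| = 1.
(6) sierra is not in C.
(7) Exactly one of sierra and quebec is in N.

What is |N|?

1

From (1): delta ∈ X.
From (6): sierra ∉ C.
(2): oscar ∉ X.
Suppose papa ∈ C: no assignment then satisfies all the clues, so papa ∉ C.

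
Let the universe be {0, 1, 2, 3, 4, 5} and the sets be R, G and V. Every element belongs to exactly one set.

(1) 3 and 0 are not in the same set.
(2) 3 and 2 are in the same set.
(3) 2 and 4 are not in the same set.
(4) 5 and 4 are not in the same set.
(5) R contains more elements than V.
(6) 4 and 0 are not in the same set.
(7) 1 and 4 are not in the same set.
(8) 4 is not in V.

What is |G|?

1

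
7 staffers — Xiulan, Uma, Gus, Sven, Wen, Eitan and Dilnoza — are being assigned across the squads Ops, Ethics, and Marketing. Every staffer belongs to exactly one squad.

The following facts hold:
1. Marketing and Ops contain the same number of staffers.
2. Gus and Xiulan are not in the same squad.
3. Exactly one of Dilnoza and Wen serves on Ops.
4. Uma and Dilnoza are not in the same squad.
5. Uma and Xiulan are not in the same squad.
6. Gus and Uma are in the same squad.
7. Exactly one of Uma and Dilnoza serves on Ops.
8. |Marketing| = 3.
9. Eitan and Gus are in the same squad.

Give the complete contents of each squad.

Ops = {Dilnoza, Sven, Xiulan}; Ethics = {Wen}; Marketing = {Eitan, Gus, Uma}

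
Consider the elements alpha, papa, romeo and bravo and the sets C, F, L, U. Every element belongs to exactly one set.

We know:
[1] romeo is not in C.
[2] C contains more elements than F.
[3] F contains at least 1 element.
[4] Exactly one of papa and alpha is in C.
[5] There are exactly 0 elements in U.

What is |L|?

1

From (1): romeo ∉ C.
(5): U already has 0, so the rest are out.
Suppose bravo ∉ C: no assignment then satisfies all the clues, so bravo ∈ C.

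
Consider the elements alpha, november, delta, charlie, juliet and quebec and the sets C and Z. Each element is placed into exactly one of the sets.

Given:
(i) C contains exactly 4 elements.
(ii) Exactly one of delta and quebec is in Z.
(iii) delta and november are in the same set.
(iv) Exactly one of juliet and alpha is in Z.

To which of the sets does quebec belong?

quebec: Z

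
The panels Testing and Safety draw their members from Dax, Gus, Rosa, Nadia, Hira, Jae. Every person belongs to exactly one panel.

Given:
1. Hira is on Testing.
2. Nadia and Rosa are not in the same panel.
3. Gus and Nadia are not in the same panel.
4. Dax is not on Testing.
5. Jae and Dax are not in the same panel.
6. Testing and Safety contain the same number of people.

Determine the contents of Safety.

Safety = {Dax, Gus, Rosa}

From (1): Hira ∈ Testing.
From (4): Dax ∉ Testing.
Only one panel left: Dax ∈ Safety.
(5): Jae ∉ Safety.
Only one panel left: Jae ∈ Testing.
Suppose Gus ∉ Safety: no assignment then satisfies all the clues, so Gus ∈ Safety.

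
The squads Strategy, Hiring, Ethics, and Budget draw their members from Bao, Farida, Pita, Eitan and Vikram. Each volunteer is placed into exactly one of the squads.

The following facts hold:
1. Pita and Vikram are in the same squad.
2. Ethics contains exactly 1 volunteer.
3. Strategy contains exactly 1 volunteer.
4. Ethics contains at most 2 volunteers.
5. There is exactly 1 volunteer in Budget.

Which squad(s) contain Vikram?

Vikram: Hiring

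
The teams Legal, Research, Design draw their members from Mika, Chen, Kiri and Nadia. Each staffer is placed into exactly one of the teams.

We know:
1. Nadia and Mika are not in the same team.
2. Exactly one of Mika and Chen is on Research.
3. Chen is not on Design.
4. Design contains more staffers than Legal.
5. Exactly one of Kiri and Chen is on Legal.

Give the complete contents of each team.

Legal = {Chen}; Research = {Mika}; Design = {Kiri, Nadia}

From (3): Chen ∉ Design.
Suppose Mika ∈ Legal: no assignment then satisfies all the clues, so Mika ∉ Legal.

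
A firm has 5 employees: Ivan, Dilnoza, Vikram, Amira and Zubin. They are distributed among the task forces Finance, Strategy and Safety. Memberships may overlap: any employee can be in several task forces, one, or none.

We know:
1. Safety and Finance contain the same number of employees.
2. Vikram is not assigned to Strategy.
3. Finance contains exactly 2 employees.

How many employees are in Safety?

2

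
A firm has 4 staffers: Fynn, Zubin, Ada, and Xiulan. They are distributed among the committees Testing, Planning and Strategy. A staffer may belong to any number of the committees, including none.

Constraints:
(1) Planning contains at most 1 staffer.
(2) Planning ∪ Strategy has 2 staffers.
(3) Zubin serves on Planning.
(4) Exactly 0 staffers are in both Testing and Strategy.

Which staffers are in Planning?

Planning = {Zubin}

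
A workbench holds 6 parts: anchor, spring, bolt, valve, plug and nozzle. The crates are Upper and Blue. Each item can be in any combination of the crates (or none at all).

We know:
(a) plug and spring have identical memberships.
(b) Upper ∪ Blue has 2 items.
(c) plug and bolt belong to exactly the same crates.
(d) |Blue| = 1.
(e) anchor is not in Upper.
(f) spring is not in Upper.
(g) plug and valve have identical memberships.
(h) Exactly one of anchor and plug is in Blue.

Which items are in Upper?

Upper = {nozzle}

From (e): anchor ∉ Upper.
From (f): spring ∉ Upper.
(a): plug matches spring: plug ∉ Upper.
(c): bolt matches plug: bolt ∉ Upper.
(g): valve matches plug: valve ∉ Upper.
Suppose nozzle ∉ Upper: no assignment then satisfies all the clues, so nozzle ∈ Upper.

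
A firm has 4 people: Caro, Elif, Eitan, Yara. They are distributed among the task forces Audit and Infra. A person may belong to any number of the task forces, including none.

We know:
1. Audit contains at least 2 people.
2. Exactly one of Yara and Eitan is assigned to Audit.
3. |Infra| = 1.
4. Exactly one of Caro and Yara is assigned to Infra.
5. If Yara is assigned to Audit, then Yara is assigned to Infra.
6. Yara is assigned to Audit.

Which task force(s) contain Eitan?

Eitan: none

From (6): Yara ∈ Audit.
(2) (exactly one): Eitan ∉ Audit.
(5): Yara ∈ Infra.
(3): Infra already has 1, so the rest are out.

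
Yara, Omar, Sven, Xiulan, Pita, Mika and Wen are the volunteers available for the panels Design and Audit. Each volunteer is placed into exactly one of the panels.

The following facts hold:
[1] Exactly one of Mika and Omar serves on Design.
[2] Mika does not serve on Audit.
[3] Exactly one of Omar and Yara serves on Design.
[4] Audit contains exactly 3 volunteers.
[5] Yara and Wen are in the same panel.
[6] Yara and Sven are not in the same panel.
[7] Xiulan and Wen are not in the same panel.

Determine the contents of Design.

Design = {Mika, Pita, Wen, Yara}

From (2): Mika ∉ Audit.
Only one panel left: Mika ∈ Design.
(1) (exactly one): Omar ∉ Design.
(3) (exactly one): Yara ∈ Design.
(5): Wen matches Yara: Wen ∈ Design.
(6): Sven ∉ Design.
(7): Xiulan ∉ Design.
Only one panel left: Omar ∈ Audit.
Only one panel left: Sven ∈ Audit.
Only one panel left: Xiulan ∈ Audit.
(4): Audit already has 3, so the rest are out.
Only one panel left: Pita ∈ Design.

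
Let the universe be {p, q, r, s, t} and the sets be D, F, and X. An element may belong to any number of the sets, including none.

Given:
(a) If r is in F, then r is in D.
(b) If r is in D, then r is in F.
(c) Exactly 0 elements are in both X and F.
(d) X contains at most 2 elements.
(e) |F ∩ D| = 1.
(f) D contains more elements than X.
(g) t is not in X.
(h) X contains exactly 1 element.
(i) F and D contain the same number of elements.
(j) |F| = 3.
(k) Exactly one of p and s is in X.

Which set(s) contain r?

r: D, F

From (g): t ∉ X.
Suppose r ∉ D: no assignment then satisfies all the clues, so r ∈ D.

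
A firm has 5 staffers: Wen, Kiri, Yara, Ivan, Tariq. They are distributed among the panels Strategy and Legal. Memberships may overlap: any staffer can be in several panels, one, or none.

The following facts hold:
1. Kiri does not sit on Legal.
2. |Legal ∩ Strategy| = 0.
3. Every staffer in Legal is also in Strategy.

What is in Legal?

Legal = {}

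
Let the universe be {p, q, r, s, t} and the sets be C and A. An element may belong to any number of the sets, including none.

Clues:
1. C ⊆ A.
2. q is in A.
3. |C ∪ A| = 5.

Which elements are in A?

A = {p, q, r, s, t}

From (2): q ∈ A.
Suppose p ∉ A: no assignment then satisfies all the clues, so p ∈ A.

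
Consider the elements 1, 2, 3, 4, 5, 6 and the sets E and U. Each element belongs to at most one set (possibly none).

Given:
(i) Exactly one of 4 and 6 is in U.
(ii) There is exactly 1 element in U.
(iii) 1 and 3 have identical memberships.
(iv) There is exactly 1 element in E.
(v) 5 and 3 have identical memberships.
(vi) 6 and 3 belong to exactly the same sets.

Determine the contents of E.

E = {2}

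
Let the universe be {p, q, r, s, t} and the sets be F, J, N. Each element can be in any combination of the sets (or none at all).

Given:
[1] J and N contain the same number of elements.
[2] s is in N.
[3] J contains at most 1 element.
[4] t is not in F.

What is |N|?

1

From (2): s ∈ N.
From (4): t ∉ F.
Suppose p ∈ N: no assignment then satisfies all the clues, so p ∉ N.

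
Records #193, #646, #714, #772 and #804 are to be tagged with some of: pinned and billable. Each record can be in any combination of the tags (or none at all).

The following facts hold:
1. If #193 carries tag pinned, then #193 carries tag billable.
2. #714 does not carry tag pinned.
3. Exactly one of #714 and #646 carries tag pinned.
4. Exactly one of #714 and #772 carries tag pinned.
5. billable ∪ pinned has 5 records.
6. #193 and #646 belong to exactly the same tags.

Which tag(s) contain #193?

#193: billable, pinned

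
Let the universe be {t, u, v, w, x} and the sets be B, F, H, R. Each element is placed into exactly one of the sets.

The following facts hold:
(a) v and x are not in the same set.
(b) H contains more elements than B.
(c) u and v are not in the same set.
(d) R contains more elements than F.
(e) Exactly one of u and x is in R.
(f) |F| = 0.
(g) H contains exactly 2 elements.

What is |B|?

1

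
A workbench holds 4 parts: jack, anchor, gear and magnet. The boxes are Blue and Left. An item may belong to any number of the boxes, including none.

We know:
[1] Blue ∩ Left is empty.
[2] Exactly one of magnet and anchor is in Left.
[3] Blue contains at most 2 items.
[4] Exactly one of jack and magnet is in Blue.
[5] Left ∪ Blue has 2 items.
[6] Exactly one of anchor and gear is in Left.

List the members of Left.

Left = {anchor}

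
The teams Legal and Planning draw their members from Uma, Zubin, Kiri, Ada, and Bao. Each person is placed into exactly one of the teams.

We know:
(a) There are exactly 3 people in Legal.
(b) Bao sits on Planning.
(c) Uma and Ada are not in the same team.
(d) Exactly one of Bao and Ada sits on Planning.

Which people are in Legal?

From (b): Bao ∈ Planning.
(d) (exactly one): Ada ∉ Planning.
Only one team left: Ada ∈ Legal.
(c): Uma ∉ Legal.
Only one team left: Uma ∈ Planning.
(a): only 3 candidates remain for Legal, so all are in.

Legal = {Ada, Kiri, Zubin}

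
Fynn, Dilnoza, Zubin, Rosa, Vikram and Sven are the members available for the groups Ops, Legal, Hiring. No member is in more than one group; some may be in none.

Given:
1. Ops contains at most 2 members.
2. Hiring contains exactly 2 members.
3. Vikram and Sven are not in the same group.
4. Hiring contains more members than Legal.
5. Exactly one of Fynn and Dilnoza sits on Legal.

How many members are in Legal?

1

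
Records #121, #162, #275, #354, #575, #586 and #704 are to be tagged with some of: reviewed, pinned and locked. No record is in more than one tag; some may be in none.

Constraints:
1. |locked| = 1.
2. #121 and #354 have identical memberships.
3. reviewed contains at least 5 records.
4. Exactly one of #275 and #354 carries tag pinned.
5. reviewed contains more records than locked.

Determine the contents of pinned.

pinned = {#275}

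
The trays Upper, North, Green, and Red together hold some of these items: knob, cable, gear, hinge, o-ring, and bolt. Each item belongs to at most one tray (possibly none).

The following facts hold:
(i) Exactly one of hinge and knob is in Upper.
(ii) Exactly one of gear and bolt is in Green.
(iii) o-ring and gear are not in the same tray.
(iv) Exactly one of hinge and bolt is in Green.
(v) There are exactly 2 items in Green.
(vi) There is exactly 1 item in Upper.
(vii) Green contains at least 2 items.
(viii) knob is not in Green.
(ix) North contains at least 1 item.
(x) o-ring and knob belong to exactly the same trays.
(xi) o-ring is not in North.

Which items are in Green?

Green = {bolt, cable}

From (viii): knob ∉ Green.
From (xi): o-ring ∉ North.
(x): knob matches o-ring: knob ∉ North.
(x): o-ring matches knob: o-ring ∉ Green.
Suppose cable ∉ Green: no assignment then satisfies all the clues, so cable ∈ Green.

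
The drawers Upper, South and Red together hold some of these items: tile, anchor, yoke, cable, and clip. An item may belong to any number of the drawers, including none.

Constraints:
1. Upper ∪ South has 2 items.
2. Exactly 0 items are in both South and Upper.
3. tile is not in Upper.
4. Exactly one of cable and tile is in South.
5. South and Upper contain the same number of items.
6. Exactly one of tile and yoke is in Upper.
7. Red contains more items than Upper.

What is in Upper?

Upper = {yoke}

From (3): tile ∉ Upper.
(6) (exactly one): yoke ∈ Upper.
Suppose anchor ∈ Upper: no assignment then satisfies all the clues, so anchor ∉ Upper.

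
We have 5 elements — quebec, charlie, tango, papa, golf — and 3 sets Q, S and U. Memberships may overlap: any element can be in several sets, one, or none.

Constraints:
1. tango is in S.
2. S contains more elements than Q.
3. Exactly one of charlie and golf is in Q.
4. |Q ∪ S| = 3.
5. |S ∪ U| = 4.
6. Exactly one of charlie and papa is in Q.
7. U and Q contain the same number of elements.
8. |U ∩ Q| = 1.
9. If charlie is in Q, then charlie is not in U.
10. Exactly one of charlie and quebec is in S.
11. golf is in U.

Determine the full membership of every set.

Q = {charlie, tango}; S = {charlie, papa, tango}; U = {golf, tango}

From (1): tango ∈ S.
From (11): golf ∈ U.
Suppose quebec ∈ Q: no assignment then satisfies all the clues, so quebec ∉ Q.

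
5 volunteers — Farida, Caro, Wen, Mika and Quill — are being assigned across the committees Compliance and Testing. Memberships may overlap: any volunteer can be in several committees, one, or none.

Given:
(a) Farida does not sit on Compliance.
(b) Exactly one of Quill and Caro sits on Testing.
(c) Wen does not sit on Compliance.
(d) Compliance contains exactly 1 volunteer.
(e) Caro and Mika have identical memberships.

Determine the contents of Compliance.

Compliance = {Quill}

From (a): Farida ∉ Compliance.
From (c): Wen ∉ Compliance.
Suppose Caro ∈ Compliance: no assignment then satisfies all the clues, so Caro ∉ Compliance.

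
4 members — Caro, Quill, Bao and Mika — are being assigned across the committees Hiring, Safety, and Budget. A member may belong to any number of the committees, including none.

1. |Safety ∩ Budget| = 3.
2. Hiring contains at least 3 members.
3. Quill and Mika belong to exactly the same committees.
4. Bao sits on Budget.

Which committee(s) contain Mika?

From (4): Bao ∈ Budget.
Suppose Mika ∉ Hiring: no assignment then satisfies all the clues, so Mika ∈ Hiring.

Mika: Budget, Hiring, Safety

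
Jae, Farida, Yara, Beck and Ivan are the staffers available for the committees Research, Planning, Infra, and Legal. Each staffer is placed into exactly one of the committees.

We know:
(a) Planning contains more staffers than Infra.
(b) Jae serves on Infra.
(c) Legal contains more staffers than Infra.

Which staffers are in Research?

Research = {}

From (b): Jae ∈ Infra.
Suppose Farida ∈ Research: no assignment then satisfies all the clues, so Farida ∉ Research.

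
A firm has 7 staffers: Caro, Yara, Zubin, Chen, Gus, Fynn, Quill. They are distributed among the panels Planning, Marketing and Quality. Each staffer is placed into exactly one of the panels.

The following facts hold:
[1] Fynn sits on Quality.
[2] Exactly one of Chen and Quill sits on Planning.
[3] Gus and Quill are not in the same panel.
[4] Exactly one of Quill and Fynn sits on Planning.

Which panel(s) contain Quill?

Quill: Planning

From (1): Fynn ∈ Quality.
(4) (exactly one): Quill ∈ Planning.
(2) (exactly one): Chen ∉ Planning.
(3): Gus ∉ Planning.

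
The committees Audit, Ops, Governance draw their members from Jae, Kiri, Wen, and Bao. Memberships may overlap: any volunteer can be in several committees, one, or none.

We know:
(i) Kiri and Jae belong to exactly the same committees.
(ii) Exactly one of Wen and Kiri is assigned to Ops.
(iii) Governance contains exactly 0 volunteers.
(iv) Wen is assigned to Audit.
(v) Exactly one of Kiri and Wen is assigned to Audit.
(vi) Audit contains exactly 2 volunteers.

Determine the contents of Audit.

From (iv): Wen ∈ Audit.
(iii): Governance already has 0, so the rest are out.
(v) (exactly one): Kiri ∉ Audit.
(i): Jae matches Kiri: Jae ∉ Audit.
(vi): only 2 candidates remain for Audit, so all are in.

Audit = {Bao, Wen}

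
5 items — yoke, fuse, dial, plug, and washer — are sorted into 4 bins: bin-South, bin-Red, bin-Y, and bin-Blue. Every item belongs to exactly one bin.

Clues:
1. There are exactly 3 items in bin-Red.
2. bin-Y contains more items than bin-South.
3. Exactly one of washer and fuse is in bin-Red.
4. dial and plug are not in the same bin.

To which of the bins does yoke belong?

yoke: bin-Red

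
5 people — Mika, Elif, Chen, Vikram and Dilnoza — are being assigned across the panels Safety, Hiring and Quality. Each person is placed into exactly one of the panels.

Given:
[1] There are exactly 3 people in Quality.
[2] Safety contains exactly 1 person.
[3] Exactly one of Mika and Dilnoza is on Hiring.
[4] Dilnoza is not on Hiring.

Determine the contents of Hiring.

Hiring = {Mika}

From (4): Dilnoza ∉ Hiring.
(3) (exactly one): Mika ∈ Hiring.
Suppose Elif ∈ Hiring: no assignment then satisfies all the clues, so Elif ∉ Hiring.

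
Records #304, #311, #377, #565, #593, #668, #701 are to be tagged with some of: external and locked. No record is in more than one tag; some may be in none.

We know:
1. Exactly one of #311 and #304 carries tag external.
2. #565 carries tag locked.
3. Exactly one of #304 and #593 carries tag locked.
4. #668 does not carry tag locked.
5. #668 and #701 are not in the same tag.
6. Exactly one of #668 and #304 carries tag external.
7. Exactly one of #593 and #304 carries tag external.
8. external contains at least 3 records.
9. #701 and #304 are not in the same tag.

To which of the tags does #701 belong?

From (2): #565 ∈ locked.
From (4): #668 ∉ locked.
Suppose #701 ∈ external: no assignment then satisfies all the clues, so #701 ∉ external.

#701: none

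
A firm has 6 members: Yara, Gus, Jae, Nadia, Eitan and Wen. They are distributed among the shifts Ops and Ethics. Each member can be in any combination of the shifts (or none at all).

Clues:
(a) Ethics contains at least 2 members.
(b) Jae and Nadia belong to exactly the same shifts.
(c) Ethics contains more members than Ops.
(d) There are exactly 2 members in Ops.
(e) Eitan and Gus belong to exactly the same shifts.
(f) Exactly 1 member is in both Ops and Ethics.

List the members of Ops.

Ops = {Wen, Yara}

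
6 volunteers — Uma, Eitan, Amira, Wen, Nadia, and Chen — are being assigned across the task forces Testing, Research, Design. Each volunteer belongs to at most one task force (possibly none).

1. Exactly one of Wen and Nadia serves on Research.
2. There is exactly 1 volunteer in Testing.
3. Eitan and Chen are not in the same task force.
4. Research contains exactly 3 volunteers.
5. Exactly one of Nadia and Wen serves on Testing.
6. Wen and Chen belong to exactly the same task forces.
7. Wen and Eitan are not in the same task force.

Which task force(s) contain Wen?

Wen: Research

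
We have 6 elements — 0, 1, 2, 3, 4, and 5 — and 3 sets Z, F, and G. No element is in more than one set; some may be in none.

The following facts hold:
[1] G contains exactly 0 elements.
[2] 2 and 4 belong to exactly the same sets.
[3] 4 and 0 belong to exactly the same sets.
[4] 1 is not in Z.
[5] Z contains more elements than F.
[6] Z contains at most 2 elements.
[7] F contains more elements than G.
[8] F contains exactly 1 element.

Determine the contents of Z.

Z = {3, 5}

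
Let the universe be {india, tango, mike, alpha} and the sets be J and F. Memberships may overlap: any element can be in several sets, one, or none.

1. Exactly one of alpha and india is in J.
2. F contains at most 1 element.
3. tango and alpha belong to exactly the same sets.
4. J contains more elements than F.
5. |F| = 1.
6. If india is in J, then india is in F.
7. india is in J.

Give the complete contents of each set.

J = {india, mike}; F = {india}

From (7): india ∈ J.
(1) (exactly one): alpha ∉ J.
(3): tango matches alpha: tango ∉ J.
(6): india ∈ F.
(2): F already has 1, so the rest are out.
Suppose mike ∉ J: no assignment then satisfies all the clues, so mike ∈ J.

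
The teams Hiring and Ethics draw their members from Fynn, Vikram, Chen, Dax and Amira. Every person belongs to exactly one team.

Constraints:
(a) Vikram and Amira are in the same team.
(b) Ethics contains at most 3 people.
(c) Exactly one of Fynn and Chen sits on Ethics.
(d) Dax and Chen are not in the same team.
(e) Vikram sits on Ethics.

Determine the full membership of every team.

Hiring = {Dax, Fynn}; Ethics = {Amira, Chen, Vikram}

From (e): Vikram ∈ Ethics.
(a): Amira matches Vikram: Amira ∉ Hiring.
(a): Amira matches Vikram: Amira ∈ Ethics.
Suppose Fynn ∉ Hiring: no assignment then satisfies all the clues, so Fynn ∈ Hiring.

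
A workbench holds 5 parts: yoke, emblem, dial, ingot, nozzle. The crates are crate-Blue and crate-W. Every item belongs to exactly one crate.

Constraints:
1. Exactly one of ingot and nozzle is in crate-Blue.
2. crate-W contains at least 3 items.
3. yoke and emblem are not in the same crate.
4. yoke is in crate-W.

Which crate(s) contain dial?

dial: crate-W

From (4): yoke ∈ crate-W.
(3): emblem ∉ crate-W.
Only one crate left: emblem ∈ crate-Blue.
Suppose dial ∈ crate-Blue: no assignment then satisfies all the clues, so dial ∉ crate-Blue.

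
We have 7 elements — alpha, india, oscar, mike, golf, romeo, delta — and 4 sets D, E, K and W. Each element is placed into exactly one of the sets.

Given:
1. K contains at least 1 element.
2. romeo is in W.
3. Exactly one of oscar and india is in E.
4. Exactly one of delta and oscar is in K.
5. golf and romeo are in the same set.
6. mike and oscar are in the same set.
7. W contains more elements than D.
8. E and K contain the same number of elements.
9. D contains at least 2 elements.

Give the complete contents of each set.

D = {mike, oscar}; E = {india}; K = {delta}; W = {alpha, golf, romeo}

From (2): romeo ∈ W.
(5): golf matches romeo: golf ∉ D.
(5): golf matches romeo: golf ∉ E.
(5): golf matches romeo: golf ∉ K.
(5): golf matches romeo: golf ∈ W.
Suppose alpha ∈ D: no assignment then satisfies all the clues, so alpha ∉ D.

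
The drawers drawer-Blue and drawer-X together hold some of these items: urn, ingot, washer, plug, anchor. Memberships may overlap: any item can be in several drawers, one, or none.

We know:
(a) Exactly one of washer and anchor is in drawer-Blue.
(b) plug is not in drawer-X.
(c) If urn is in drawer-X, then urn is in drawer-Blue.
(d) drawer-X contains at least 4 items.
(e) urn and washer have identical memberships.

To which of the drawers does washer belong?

washer: drawer-Blue, drawer-X

From (b): plug ∉ drawer-X.
(d): only 4 candidates remain for drawer-X, so all are in.
(c): urn ∈ drawer-Blue.
(e): washer matches urn: washer ∈ drawer-Blue.
(a) (exactly one): anchor ∉ drawer-Blue.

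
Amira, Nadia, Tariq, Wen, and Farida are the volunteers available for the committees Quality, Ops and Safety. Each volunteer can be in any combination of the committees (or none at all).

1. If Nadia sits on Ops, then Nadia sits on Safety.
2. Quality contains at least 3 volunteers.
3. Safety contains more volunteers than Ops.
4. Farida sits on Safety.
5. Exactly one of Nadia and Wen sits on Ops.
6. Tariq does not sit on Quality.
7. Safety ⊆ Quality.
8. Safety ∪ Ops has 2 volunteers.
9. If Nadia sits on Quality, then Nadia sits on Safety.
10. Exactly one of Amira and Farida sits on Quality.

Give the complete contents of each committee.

Quality = {Farida, Nadia, Wen}; Ops = {Nadia}; Safety = {Farida, Nadia}

From (4): Farida ∈ Safety.
From (6): Tariq ∉ Quality.
(7) contrapositive: Tariq ∉ Safety.
(7) with Farida ∈ Safety: Farida ∈ Quality.
(10) (exactly one): Amira ∉ Quality.
(2): only 3 candidates remain for Quality, so all are in.
(7) contrapositive: Amira ∉ Safety.
(9): Nadia ∈ Safety.
Suppose Amira ∈ Ops: no assignment then satisfies all the clues, so Amira ∉ Ops.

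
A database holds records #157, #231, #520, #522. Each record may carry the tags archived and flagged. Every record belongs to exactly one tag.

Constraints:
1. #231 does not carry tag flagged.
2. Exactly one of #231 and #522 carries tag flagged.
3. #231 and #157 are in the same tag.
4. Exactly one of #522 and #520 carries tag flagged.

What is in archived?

archived = {#157, #231, #520}

From (1): #231 ∉ flagged.
(2) (exactly one): #522 ∈ flagged.
(3): #157 matches #231: #157 ∉ flagged.
(4) (exactly one): #520 ∉ flagged.
Only one tag left: #157 ∈ archived.
Only one tag left: #231 ∈ archived.
Only one tag left: #520 ∈ archived.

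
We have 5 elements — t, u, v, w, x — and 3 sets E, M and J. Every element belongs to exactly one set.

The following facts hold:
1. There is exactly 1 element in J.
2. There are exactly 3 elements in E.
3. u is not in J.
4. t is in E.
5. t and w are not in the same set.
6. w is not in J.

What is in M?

M = {w}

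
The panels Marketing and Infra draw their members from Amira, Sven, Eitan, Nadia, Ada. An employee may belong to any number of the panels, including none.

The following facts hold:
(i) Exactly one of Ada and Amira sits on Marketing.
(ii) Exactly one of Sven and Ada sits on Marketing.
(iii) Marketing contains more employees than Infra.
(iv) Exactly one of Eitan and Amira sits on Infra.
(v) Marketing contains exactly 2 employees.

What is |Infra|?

1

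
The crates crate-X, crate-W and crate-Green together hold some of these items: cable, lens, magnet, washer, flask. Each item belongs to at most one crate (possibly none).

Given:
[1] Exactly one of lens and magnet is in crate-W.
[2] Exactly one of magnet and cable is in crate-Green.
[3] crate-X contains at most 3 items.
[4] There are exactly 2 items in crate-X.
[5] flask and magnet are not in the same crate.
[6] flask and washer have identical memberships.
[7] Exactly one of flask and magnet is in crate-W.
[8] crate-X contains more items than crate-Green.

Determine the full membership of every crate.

crate-X = {flask, washer}; crate-W = {magnet}; crate-Green = {cable}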